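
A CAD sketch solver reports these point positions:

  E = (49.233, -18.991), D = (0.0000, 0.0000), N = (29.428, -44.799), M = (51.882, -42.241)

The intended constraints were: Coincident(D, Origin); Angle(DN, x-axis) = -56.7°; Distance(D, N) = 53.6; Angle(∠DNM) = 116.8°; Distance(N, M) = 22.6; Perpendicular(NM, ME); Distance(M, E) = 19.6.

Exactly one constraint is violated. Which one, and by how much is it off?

Distance(M, E) = 19.6 — off by 3.80.

D = (0.00, 0.00) ✓; DN at -56.70° ✓; |DN| = 53.60 ✓; ∠DNM = 116.8° ✓; |NM| = 22.60 ✓; ∠(NM, ME) = 90.00° ✓; |ME| = 23.40 ✗.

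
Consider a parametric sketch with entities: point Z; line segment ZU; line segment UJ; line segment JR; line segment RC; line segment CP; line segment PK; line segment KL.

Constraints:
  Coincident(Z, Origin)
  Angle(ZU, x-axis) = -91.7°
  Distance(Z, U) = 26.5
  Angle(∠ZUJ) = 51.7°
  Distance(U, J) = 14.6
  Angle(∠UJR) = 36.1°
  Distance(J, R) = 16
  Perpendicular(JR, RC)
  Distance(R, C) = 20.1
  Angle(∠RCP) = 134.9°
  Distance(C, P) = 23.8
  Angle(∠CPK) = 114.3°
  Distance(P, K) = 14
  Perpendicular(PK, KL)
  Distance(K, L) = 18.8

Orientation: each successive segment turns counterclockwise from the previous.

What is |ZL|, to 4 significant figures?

36.94

Z is at the origin; ZU runs at -91.7° with length 26.5, so U = (-0.7862, -26.49). ∠ZUJ = 51.7° gives UJ at 36.60° from the x-axis; with |UJ| = 14.6, J = (10.93, -17.78). ∠UJR = 36.1° gives JR at -179.5° from the x-axis; with |JR| = 16.0, R = (-5.064, -17.92). JR is perpendicular to RC, so RC runs at -89.50°; with |RC| = 20.1, C = (-4.889, -38.02). ∠RCP = 134.9° gives CP at -44.40° from the x-axis; with |CP| = 23.8, P = (12.12, -54.67). ∠CPK = 114.3° gives PK at 21.30° from the x-axis; with |PK| = 14.0, K = (25.16, -49.59). PK ⟂ KL, so KL runs at 111.3°; with |KL| = 18.8, L = (18.33, -32.07). Then |ZL| = |L − Z| = 36.94.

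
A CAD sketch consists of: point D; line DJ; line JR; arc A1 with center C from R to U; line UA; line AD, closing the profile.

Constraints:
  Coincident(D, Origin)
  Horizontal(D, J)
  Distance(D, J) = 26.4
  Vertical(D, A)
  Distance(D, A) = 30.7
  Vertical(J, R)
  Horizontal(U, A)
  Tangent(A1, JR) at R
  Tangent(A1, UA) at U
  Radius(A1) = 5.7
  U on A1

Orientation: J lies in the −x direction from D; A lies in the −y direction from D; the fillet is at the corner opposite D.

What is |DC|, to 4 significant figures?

32.46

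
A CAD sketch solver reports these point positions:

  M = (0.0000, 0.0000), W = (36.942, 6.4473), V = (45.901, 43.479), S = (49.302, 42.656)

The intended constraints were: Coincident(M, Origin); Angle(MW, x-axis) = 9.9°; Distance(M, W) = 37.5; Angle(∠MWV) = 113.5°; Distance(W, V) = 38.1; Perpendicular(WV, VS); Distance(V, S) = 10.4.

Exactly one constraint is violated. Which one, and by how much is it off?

Distance(V, S) = 10.4 — off by 6.90.

M = (0.00, 0.00) ✓; MW at 9.900° ✓; |MW| = 37.50 ✓; ∠MWV = 113.5° ✓; |WV| = 38.10 ✓; ∠(WV, VS) = 90.00° ✓; |VS| = 3.499 ✗.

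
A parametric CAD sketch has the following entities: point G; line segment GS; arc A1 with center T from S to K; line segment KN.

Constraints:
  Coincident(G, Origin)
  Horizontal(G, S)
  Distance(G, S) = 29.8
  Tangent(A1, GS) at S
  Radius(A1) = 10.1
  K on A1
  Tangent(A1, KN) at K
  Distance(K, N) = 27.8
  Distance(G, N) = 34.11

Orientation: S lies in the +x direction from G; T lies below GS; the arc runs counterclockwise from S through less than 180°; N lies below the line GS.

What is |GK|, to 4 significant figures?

21.38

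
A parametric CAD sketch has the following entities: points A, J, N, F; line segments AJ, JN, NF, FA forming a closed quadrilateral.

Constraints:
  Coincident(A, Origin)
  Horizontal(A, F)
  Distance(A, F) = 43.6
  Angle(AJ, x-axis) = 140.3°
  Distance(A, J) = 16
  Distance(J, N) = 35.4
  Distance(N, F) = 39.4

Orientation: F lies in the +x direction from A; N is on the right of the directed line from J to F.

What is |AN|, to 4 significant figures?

20.24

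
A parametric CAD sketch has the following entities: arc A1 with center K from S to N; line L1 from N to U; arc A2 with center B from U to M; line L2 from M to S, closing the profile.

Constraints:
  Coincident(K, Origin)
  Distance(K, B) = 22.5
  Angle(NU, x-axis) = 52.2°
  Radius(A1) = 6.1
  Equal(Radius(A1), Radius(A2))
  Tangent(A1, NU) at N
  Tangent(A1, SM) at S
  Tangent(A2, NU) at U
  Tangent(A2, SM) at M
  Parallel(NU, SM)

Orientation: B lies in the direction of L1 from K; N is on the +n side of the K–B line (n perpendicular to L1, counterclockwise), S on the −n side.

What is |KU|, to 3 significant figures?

23.3

Tangency of A1 to both parallel lines with radius 6.1 puts N and S at K ± 6.1·n: N = (-4.82, 3.74), S = (4.82, -3.74). Equal radii place U and M the same way about B: U = B + 6.1·n = (8.97, 21.5), M = B − 6.1·n = (18.6, 14.0). Then |KU| = |U − K| = 23.3.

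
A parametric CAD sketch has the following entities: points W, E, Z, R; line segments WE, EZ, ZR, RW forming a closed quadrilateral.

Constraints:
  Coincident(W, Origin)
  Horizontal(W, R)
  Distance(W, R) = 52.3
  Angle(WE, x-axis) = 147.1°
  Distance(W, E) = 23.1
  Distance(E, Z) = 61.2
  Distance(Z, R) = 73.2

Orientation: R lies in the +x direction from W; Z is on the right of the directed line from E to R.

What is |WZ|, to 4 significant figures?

46.88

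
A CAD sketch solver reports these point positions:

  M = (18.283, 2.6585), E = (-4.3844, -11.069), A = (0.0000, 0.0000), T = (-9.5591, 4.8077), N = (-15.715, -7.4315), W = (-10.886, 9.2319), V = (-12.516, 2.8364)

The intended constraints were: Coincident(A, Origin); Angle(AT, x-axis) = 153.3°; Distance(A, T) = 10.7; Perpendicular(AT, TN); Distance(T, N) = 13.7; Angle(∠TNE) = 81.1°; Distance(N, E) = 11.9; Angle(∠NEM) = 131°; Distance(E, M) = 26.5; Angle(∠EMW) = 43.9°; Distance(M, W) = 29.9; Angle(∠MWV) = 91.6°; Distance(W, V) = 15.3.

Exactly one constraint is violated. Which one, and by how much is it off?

Distance(W, V) = 15.3 — off by 8.70.

A = (0.00, 0.00) ✓; AT at 153.3° ✓; |AT| = 10.70 ✓; ∠(AT, TN) = 90.00° ✓; |TN| = 13.70 ✓; ∠TNE = 81.10° ✓; |NE| = 11.90 ✓; ∠NEM = 131.0° ✓; |EM| = 26.50 ✓; ∠EMW = 43.90° ✓; |MW| = 29.90 ✓; ∠MWV = 91.60° ✓; |WV| = 6.600 ✗.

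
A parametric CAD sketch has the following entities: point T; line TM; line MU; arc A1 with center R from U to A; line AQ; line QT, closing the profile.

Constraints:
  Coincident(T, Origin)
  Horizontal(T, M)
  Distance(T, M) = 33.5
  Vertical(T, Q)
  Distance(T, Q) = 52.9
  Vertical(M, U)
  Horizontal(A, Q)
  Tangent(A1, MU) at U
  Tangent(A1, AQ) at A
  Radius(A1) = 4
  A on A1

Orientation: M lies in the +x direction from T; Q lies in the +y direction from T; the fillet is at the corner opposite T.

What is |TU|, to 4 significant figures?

59.27

T is at the origin; TM is horizontal with |TM| = 33.5 and M on the +x side, so M = (33.50, 0.000). T and Q share the same x with |TQ| = 52.9 and Q on the +y side, so Q = (0.000, 52.90). The virtual corner opposite T is at (33.50, 52.90). The tangent condition forces RU to be normal to MU and the tangent condition forces RA to be normal to AQ, with radius 4.0, so the center R sits 4.0 in from both sides at R = (29.50, 48.90). That places the tangent points at U = (33.50, 48.90) on MU and A = (29.50, 52.90) on AQ. Then |TU| = |U − T| = 59.27.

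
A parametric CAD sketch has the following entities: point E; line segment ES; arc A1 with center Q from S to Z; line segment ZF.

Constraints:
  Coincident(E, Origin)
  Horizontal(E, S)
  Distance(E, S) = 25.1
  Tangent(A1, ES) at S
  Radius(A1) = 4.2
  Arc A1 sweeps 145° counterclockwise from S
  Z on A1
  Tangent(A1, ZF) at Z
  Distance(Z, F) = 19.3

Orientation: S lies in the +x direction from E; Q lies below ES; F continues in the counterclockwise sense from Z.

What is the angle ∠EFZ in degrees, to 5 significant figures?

9.0813°

E is at the origin; ES is horizontal with |ES| = 25.1 and S on the +x side, so S = (25.100, 0.0000). Tangency of A1 to ES means the radius QS is perpendicular to ES, so Q = S + (0, -4.2) = (25.100, -4.2000). On A1, S sits at bearing 90° from Q; a 145° counterclockwise sweep puts Z at bearing 235°, so Z = Q + 4.2·(cos 235°, sin 235°) = (22.691, -7.6404). A1 meets ZF tangentially, so QZ is at right angles to ZF, so ZF runs along (−sin 235°, cos 235°); with |ZF| = 19.3, F = (38.501, -18.710). Then cos ∠EFZ = FE·FZ / (|FE||FZ|), giving 9.0813°.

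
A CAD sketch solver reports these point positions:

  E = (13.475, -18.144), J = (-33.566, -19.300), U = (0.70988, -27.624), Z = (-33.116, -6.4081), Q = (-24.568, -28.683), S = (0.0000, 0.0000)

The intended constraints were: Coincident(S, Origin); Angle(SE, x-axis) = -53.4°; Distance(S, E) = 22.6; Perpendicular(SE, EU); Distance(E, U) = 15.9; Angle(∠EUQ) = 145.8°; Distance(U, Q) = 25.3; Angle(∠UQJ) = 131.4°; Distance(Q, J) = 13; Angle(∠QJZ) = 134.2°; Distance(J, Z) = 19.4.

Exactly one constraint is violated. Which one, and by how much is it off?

Distance(J, Z) = 19.4 — off by 6.50.

S = (0.00, 0.00) ✓; SE at -53.40° ✓; |SE| = 22.60 ✓; ∠(SE, EU) = 90.00° ✓; |EU| = 15.90 ✓; ∠EUQ = 145.8° ✓; |UQ| = 25.30 ✓; ∠UQJ = 131.4° ✓; |QJ| = 13.00 ✓; ∠QJZ = 134.2° ✓; |JZ| = 12.90 ✗.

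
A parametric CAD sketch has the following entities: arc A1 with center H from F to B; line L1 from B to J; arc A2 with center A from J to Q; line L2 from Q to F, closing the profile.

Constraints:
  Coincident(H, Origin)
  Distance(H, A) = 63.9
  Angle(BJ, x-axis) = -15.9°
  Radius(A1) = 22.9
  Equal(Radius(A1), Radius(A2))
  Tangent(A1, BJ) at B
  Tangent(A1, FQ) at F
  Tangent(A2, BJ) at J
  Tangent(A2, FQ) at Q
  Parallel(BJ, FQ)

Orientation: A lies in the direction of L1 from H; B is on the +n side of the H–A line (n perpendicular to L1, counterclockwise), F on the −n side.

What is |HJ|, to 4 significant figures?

67.88

The slot axis is L1's direction at -15.9°, so u = (cos -15.9°, sin -15.9°) = (0.9617, -0.2740) and n = (−sin -15.9°, cos -15.9°) = (0.2740, 0.9617). H is at the origin and A lies 63.9 along u from H, so A = 63.9·u = (61.46, -17.51). Tangency of A1 to both parallel lines with radius 22.9 puts B and F at H ± 22.9·n: B = (6.274, 22.02), F = (-6.274, -22.02). Equal radii place J and Q the same way about A: J = A + 22.9·n = (67.73, 4.518), Q = A − 22.9·n = (55.18, -39.53). Then |HJ| = |J − H| = 67.88.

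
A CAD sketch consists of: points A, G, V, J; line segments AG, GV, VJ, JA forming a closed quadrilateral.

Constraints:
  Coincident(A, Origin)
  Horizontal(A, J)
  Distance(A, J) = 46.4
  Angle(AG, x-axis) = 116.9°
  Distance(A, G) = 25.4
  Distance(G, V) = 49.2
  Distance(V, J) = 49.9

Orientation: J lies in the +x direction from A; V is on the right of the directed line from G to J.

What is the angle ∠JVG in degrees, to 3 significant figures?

77.7°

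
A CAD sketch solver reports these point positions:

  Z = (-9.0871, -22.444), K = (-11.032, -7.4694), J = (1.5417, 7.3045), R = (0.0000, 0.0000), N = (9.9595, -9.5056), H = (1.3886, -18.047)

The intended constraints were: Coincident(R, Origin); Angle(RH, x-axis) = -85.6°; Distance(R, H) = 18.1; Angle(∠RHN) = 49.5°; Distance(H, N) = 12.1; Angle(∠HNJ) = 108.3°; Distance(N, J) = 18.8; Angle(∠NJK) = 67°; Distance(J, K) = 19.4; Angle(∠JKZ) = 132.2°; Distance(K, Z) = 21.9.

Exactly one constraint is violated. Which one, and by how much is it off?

Distance(K, Z) = 21.9 — off by 6.80.

R = (0.00, 0.00) ✓; RH at -85.60° ✓; |RH| = 18.10 ✓; ∠RHN = 49.50° ✓; |HN| = 12.10 ✓; ∠HNJ = 108.3° ✓; |NJ| = 18.80 ✓; ∠NJK = 67.00° ✓; |JK| = 19.40 ✓; ∠JKZ = 132.2° ✓; |KZ| = 15.10 ✗.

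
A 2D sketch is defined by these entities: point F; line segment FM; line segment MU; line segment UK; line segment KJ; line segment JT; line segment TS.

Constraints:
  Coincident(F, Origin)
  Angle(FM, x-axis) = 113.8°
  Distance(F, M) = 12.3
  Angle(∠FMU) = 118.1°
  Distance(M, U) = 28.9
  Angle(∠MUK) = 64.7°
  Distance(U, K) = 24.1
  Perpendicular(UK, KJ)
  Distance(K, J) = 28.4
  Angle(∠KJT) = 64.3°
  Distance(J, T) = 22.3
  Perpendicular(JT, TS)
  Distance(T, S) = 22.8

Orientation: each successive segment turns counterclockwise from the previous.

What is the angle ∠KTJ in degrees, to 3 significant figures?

68.7°

F is at the origin; FM runs at 113.8° with length 12.3, so M = (-4.96, 11.3). ∠FMU = 118.1° gives MU at 176° from the x-axis; with |MU| = 28.9, U = (-33.8, 13.4). ∠MUK = 64.7° gives UK at -69.0° from the x-axis; with |UK| = 24.1, K = (-25.1, -9.08). UK is perpendicular to KJ, so KJ runs at 21.0°; with |KJ| = 28.4, J = (1.37, 1.10). ∠KJT = 64.3° gives JT at 137° from the x-axis; with |JT| = 22.3, T = (-14.9, 16.4). Then cos ∠KTJ = TK·TJ / (|TK||TJ|), giving 68.7°.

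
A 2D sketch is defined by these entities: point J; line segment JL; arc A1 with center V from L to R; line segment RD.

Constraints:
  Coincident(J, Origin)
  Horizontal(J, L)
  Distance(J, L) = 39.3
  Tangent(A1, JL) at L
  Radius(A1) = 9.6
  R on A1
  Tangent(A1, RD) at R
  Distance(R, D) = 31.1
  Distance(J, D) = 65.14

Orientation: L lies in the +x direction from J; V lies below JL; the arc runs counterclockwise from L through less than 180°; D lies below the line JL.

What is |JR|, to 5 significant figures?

35.536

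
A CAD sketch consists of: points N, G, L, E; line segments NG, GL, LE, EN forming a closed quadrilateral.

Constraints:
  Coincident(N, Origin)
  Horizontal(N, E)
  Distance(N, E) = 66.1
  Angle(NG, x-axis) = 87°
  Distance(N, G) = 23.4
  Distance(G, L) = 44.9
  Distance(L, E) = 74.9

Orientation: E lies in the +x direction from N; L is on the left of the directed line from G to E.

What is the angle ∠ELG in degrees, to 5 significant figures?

64.731°

N is at the origin; NE is horizontal with |NE| = 66.1 and E in +x, so E = (66.1, 0). NG runs at 87.0° with |NG| = 23.4, so G = (1.2247, 23.368). L is determined by |GL| = 44.9 and |LE| = 74.9 together: it lies at the intersection of circle(G, 44.9) and circle(E, 74.9). With |GE| = 68.956, the foot of the radical line on GE is 8.4175 from G and the perpendicular offset is √(44.9² − 8.4175²) = 44.104. Taking the left-of-GE solution: L = (24.090, 62.010).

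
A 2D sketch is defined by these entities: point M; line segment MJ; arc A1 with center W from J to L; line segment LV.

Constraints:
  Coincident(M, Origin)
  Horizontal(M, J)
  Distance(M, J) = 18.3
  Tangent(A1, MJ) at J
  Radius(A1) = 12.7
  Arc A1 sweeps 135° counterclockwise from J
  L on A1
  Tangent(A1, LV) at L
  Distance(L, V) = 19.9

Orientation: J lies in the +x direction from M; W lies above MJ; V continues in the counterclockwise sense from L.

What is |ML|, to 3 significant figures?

34.8

The tangent condition forces WJ to be normal to MJ, so W = J + (0, 12.7) = (18.3, 12.7). On A1, J sits at bearing -90° from W; a 135° counterclockwise sweep puts L at bearing 45°, so L = W + 12.7·(cos 45°, sin 45°) = (27.3, 21.7). Then |ML| = |L − M| = 34.8.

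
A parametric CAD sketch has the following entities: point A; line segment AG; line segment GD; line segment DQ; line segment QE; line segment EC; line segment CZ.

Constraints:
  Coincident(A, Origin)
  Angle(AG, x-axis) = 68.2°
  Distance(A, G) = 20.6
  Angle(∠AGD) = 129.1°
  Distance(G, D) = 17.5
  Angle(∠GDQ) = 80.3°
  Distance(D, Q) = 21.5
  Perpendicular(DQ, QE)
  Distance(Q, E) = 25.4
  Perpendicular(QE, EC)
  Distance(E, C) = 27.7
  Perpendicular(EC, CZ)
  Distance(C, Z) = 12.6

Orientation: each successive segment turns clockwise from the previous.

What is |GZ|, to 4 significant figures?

10.17

A is at the origin; AG runs at 68.2° with length 20.6, so G = (7.650, 19.13). ∠AGD = 129.1° gives GD at 17.30° from the x-axis; with |GD| = 17.5, D = (24.36, 24.33). ∠GDQ = 80.3° gives DQ at -82.40° from the x-axis; with |DQ| = 21.5, Q = (27.20, 3.020). DQ ⟂ QE, so QE runs at -172.4°; with |QE| = 25.4, E = (2.025, -0.3396). QE ⟂ EC, so EC runs at 97.60°; with |EC| = 27.7, C = (-1.638, 27.12). The perpendicularity gives CZ at right angles to EC, so CZ runs at 7.600°; with |CZ| = 12.6, Z = (10.85, 28.78). Then |GZ| = |Z − G| = 10.17.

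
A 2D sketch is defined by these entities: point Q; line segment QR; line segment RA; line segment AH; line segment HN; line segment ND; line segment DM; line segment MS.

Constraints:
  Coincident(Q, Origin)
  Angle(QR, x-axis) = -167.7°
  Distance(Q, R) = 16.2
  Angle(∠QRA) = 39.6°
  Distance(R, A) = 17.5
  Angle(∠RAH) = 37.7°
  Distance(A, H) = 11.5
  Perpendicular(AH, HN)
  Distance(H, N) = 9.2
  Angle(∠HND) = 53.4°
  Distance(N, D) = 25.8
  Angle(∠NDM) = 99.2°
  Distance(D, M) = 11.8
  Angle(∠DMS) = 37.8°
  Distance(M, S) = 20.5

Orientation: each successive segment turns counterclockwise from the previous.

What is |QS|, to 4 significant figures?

13.47

Q is at the origin; QR runs at -167.7° with length 16.2, so R = (-15.83, -3.451). ∠QRA = 39.6° gives RA at -27.30° from the x-axis; with |RA| = 17.5, A = (-0.2773, -11.48). ∠RAH = 37.7° gives AH at 115.0° from the x-axis; with |AH| = 11.5, H = (-5.137, -1.055). AH is perpendicular to HN, so HN runs at -155.0°; with |HN| = 9.2, N = (-13.48, -4.943). ∠HND = 53.4° gives ND at -28.40° from the x-axis; with |ND| = 25.8, D = (9.219, -17.21). ∠NDM = 99.2° gives DM at 52.40° from the x-axis; with |DM| = 11.8, M = (16.42, -7.865). ∠DMS = 37.8° gives MS at -165.4° from the x-axis; with |MS| = 20.5, S = (-3.419, -13.03). Then |QS| = |S − Q| = 13.47.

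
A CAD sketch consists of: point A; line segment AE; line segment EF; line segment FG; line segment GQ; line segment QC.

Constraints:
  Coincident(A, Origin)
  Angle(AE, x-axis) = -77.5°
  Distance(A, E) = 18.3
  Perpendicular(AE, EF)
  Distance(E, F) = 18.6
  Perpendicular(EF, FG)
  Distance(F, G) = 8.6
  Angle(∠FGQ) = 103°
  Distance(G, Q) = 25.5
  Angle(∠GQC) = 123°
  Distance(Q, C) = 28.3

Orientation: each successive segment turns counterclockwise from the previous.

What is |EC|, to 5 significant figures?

27.131

A is at the origin; AE runs at -77.5° with length 18.3, so E = (3.9608, -17.866). AE is perpendicular to EF, so EF runs at 12.500°; with |EF| = 18.6, F = (22.120, -13.840). EF is perpendicular to FG, so FG runs at 102.50°; with |FG| = 8.6, G = (20.259, -5.4443). ∠FGQ = 103.0° gives GQ at 179.50° from the x-axis; with |GQ| = 25.5, Q = (-5.2405, -5.2218). ∠GQC = 123.0° gives QC at -123.50° from the x-axis; with |QC| = 28.3, C = (-20.860, -28.821). Then |EC| = |C − E| = 27.131.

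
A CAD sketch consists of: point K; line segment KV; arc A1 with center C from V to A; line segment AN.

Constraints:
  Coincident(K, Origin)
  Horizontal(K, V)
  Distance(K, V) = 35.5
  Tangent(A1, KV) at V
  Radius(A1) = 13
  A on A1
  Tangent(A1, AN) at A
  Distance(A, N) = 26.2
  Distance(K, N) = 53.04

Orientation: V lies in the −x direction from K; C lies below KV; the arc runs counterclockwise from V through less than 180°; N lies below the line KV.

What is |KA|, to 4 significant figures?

50.57

Checks: ∠(CV, VK) = 90.00° ✓; |CV| = 13.00 ✓; |CA| = 13.00 ✓; ∠(CA, AN) = 90.00° ✓; |AN| = 26.20 ✓; |KN| = 53.04 ✓.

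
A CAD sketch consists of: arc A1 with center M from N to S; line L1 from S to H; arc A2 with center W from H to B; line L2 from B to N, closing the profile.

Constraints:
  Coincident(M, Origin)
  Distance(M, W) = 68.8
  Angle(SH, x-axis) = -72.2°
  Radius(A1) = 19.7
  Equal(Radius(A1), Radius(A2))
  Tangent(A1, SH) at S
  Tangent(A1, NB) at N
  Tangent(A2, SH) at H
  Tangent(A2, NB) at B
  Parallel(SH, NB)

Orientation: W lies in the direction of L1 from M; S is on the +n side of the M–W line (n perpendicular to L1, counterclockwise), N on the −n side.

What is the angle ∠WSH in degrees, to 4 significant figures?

15.98°

Tangency of A1 to both parallel lines with radius 19.7 puts S and N at M ± 19.7·n: S = (18.76, 6.022), N = (-18.76, -6.022). Equal radii place H and B the same way about W: H = W + 19.7·n = (39.79, -59.48), B = W − 19.7·n = (2.275, -71.53). Then cos ∠WSH = SW·SH / (|SW||SH|), giving 15.98°.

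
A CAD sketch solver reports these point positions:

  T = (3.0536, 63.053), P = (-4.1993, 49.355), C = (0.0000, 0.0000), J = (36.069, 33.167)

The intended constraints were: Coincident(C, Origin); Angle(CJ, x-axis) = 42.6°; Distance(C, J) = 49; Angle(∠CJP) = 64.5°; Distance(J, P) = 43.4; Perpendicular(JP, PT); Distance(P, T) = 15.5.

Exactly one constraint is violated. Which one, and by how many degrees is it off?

Perpendicular(JP, PT) — off by 6.00°.

C = (0.00, 0.00) ✓; CJ at 42.60° ✓; |CJ| = 49.00 ✓; ∠CJP = 64.50° ✓; |JP| = 43.40 ✓; ∠(JP, PT) = 96.00° ✗; |PT| = 15.50 ✓.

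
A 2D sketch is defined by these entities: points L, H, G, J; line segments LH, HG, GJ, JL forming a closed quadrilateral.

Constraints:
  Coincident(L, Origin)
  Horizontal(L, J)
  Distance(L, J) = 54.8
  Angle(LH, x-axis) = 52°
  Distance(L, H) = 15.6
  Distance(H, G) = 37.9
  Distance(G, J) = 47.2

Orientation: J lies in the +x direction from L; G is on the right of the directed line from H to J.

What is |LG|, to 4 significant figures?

29.31

L is at the origin; L and J share the same y with |LJ| = 54.8 and J in +x, so J = (54.8, 0). LH runs at 52.0° with |LH| = 15.6, so H = (9.604, 12.29). G is determined by |HG| = 37.9 and |GJ| = 47.2 together: it lies at the intersection of circle(H, 37.9) and circle(J, 47.2). With |HJ| = 46.84, the foot of the radical line on HJ is 14.97 from H and the perpendicular offset is √(37.9² − 14.97²) = 34.82. Taking the right-of-HJ solution: G = (14.91, -25.23).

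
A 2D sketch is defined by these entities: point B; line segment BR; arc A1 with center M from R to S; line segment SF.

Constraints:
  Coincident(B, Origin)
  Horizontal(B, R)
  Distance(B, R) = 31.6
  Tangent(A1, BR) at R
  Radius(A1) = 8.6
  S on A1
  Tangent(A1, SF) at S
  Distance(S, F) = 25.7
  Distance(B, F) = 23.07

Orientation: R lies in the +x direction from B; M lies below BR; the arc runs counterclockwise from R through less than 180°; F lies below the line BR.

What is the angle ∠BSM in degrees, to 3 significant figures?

144°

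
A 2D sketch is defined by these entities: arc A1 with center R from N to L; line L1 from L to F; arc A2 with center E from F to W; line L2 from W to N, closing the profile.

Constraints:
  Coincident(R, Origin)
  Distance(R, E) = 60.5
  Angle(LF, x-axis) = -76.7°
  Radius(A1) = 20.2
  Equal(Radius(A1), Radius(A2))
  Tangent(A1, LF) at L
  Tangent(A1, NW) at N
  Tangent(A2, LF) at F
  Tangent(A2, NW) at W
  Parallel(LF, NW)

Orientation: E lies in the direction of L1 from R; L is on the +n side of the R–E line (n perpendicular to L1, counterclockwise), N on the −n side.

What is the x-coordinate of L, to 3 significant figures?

19.7

The slot axis is L1's direction at -76.7°, so u = (cos -76.7°, sin -76.7°) = (0.230, -0.973) and n = (−sin -76.7°, cos -76.7°) = (0.973, 0.230). R is at the origin and E lies 60.5 along u from R, so E = 60.5·u = (13.9, -58.9). Tangency of A1 to both parallel lines with radius 20.2 puts L and N at R ± 20.2·n: L = (19.7, 4.65), N = (-19.7, -4.65). So L.x = 19.7.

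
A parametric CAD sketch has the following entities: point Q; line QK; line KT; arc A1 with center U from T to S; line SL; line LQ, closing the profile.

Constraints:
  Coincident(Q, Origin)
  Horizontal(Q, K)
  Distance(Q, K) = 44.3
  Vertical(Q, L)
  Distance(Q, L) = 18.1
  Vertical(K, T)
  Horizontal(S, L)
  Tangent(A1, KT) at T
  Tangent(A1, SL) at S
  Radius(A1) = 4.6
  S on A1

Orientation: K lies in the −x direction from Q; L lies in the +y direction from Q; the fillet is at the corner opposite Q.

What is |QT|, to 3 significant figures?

46.3

Q is at the origin; QK is horizontal with |QK| = 44.3 and K on the −x side, so K = (-44.3, 0.00). Q and L share the same x with |QL| = 18.1 and L on the +y side, so L = (0.00, 18.1). The virtual corner opposite Q is at (-44.3, 18.1). Tangency of A1 to KT means the radius UT is perpendicular to KT and tangency of A1 to SL means the radius US is perpendicular to SL, with radius 4.6, so the center U sits 4.6 in from both sides at U = (-39.7, 13.5). That places the tangent points at T = (-44.3, 13.5) on KT and S = (-39.7, 18.1) on SL. Then |QT| = |T − Q| = 46.3.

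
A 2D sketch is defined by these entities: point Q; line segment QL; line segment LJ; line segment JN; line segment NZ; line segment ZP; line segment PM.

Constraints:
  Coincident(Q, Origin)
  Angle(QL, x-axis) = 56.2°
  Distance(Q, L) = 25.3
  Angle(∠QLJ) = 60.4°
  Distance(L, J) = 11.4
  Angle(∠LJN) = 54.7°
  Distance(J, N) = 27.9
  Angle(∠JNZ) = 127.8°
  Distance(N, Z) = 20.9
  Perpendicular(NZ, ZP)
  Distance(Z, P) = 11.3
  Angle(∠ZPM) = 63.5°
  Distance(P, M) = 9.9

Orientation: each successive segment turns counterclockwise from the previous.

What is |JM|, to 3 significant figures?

32.8

NZ ⟂ ZP, so ZP runs at 83.3°; with |ZP| = 11.3, P = (39.2, 6.75). ∠ZPM = 63.5° gives PM at -160° from the x-axis; with |PM| = 9.9, M = (29.9, 3.40). Then |JM| = |M − J| = 32.8.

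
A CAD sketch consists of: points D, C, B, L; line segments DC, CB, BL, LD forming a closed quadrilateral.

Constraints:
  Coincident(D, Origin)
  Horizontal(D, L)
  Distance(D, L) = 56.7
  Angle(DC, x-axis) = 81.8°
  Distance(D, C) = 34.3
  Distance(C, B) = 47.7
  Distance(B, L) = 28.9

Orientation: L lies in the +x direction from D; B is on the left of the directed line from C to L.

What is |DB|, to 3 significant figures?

59.6

D is at the origin; DL is horizontal with |DL| = 56.7 and L in +x, so L = (56.7, 0). DC runs at 81.8° with |DC| = 34.3, so C = (4.89, 33.9). B is determined by |CB| = 47.7 and |BL| = 28.9 together: it lies at the intersection of circle(C, 47.7) and circle(L, 28.9). With |CL| = 61.9, the foot of the radical line on CL is 42.6 from C and the perpendicular offset is √(47.7² − 42.6²) = 21.5. Taking the left-of-CL solution: B = (52.3, 28.6).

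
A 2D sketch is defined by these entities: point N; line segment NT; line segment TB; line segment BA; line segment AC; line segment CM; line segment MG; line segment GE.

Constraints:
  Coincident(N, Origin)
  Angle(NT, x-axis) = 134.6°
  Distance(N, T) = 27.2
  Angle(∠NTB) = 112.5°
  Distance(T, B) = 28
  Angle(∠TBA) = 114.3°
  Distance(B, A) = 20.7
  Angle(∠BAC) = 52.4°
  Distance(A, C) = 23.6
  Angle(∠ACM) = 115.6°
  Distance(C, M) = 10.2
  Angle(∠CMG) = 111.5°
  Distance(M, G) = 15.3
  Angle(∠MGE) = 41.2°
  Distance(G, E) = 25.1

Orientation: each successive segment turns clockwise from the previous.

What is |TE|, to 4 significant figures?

26.05

N is at the origin; NT runs at 134.6° with length 27.2, so T = (-19.10, 19.37). ∠NTB = 112.5° gives TB at 67.10° from the x-axis; with |TB| = 28.0, B = (-8.203, 45.16). ∠TBA = 114.3° gives BA at 1.400° from the x-axis; with |BA| = 20.7, A = (12.49, 45.67). ∠BAC = 52.4° gives AC at -126.2° from the x-axis; with |AC| = 23.6, C = (-1.448, 26.62). ∠ACM = 115.6° gives CM at 169.4° from the x-axis; with |CM| = 10.2, M = (-11.47, 28.50). ∠CMG = 111.5° gives MG at 100.9° from the x-axis; with |MG| = 15.3, G = (-14.37, 43.52). ∠MGE = 41.2° gives GE at -37.90° from the x-axis; with |GE| = 25.1, E = (5.439, 28.10). Then |TE| = |E − T| = 26.05.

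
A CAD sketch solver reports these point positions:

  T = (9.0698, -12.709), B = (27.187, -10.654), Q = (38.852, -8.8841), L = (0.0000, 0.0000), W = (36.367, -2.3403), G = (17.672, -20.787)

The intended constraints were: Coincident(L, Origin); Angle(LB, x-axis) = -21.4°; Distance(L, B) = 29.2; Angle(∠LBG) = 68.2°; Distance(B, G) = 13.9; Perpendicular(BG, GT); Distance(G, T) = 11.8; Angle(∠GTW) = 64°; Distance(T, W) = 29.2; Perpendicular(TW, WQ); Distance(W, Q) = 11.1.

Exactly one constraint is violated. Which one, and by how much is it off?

Distance(W, Q) = 11.1 — off by 4.10.

L = (0.00, 0.00) ✓; LB at -21.40° ✓; |LB| = 29.20 ✓; ∠LBG = 68.20° ✓; |BG| = 13.90 ✓; ∠(BG, GT) = 90.00° ✓; |GT| = 11.80 ✓; ∠GTW = 64.00° ✓; |TW| = 29.20 ✓; ∠(TW, WQ) = 90.00° ✓; |WQ| = 7.000 ✗.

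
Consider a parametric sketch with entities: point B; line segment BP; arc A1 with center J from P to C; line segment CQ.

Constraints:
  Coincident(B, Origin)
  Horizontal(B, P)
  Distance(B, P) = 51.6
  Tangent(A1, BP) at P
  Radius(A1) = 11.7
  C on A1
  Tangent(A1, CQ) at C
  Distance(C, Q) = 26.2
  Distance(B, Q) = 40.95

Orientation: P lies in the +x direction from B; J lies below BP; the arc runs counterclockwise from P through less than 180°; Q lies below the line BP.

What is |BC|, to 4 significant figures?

41.77

Checks: B = (0.00, 0.00) ✓; |JC| = 11.70 ✓; ∠(JC, CQ) = 90.00° ✓; |CQ| = 26.20 ✓; |BQ| = 40.95 ✓.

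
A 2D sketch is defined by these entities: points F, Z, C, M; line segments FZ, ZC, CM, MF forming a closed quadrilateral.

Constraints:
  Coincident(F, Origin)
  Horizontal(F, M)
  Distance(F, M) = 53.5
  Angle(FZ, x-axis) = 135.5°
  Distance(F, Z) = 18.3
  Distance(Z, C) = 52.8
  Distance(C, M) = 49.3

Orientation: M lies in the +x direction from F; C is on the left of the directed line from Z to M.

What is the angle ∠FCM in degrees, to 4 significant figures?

63.14°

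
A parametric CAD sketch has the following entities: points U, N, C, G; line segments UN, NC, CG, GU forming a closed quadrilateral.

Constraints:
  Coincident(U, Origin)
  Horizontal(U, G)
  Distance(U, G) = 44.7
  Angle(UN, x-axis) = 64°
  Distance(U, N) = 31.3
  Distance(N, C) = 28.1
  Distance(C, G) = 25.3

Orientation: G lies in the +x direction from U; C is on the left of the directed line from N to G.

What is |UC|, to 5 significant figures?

48.645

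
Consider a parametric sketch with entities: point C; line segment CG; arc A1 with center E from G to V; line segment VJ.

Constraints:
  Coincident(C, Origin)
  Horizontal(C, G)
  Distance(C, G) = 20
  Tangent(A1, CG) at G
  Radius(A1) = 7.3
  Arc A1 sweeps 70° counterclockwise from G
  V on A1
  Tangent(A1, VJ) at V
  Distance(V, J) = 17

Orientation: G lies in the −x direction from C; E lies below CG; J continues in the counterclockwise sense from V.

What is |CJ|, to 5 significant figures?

38.721

C is at the origin; CG is horizontal with |CG| = 20.0 and G on the −x side, so G = (-20.000, 0.0000). Since A1 is tangent to CG there, EG ⟂ CG, so E = G + (0, -7.3) = (-20.000, -7.3000). On A1, G sits at bearing 90° from E; a 70° counterclockwise sweep puts V at bearing 160°, so V = E + 7.3·(cos 160°, sin 160°) = (-26.860, -4.8033). Tangency of A1 to VJ means the radius EV is perpendicular to VJ, so VJ runs along (−sin 160°, cos 160°); with |VJ| = 17.0, J = (-32.674, -20.778). Then |CJ| = |J − C| = 38.721.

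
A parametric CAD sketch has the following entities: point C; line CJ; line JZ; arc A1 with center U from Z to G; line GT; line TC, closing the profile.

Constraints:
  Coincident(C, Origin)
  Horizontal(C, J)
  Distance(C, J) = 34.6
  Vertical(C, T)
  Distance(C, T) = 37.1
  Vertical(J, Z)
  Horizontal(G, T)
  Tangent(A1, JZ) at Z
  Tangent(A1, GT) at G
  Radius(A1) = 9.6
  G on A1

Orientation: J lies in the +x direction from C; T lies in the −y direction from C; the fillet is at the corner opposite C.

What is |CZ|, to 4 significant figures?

44.20

C is at the origin; C and J share the same y with |CJ| = 34.6 and J on the +x side, so J = (34.60, 0.000). CT is vertical with |CT| = 37.1 and T on the −y side, so T = (0.000, -37.10). The virtual corner opposite C is at (34.60, -37.10). The tangent condition forces UZ to be normal to JZ and A1 meets GT tangentially, so UG is at right angles to GT, with radius 9.6, so the center U sits 9.6 in from both sides at U = (25.00, -27.50). That places the tangent points at Z = (34.60, -27.50) on JZ and G = (25.00, -37.10) on GT. Then |CZ| = |Z − C| = 44.20.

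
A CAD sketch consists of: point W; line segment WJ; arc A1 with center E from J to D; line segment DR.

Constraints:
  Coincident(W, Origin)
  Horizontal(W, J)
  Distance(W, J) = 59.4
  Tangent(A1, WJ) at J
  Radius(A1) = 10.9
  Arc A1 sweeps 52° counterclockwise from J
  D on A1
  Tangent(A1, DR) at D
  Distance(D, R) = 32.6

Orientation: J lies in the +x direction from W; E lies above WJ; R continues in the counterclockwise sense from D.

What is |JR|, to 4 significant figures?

41.40

W is at the origin; W and J share the same y with |WJ| = 59.4 and J on the +x side, so J = (59.40, 0.000). Tangency of A1 to WJ means the radius EJ is perpendicular to WJ, so E = J + (0, 10.9) = (59.40, 10.90). On A1, J sits at bearing -90° from E; a 52° counterclockwise sweep puts D at bearing -38°, so D = E + 10.9·(cos -38°, sin -38°) = (67.99, 4.189). Since A1 is tangent to DR there, ED ⟂ DR, so DR runs along (−sin -38°, cos -38°); with |DR| = 32.6, R = (88.06, 29.88). Then |JR| = |R − J| = 41.40.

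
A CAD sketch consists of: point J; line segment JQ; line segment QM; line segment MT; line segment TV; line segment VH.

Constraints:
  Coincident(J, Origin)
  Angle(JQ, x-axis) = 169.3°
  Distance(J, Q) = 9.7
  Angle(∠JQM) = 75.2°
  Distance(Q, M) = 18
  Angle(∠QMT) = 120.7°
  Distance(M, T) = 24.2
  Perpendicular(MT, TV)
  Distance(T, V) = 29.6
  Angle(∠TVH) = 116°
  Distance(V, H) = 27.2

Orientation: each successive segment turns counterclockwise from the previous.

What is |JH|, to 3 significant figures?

23.4

J is at the origin; JQ runs at 169.3° with length 9.7, so Q = (-9.53, 1.80). ∠JQM = 75.2° gives QM at -85.9° from the x-axis; with |QM| = 18.0, M = (-8.24, -16.2). ∠QMT = 120.7° gives MT at -26.6° from the x-axis; with |MT| = 24.2, T = (13.4, -27.0). MT is perpendicular to TV, so TV runs at 63.4°; with |TV| = 29.6, V = (26.6, -0.522). ∠TVH = 116.0° gives VH at 127° from the x-axis; with |VH| = 27.2, H = (10.1, 21.1). Then |JH| = |H − J| = 23.4.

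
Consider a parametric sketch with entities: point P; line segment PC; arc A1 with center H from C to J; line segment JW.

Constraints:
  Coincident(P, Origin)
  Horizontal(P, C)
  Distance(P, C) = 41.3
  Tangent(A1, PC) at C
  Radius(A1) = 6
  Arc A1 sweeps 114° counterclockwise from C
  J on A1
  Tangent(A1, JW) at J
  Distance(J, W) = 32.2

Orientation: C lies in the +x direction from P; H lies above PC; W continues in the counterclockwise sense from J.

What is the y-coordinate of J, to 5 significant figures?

8.4404

Tangency of A1 to PC means the radius HC is perpendicular to PC, so H = C + (0, 6) = (41.300, 6.0000). On A1, C sits at bearing -90° from H; a 114° counterclockwise sweep puts J at bearing 24°, so J = H + 6.0·(cos 24°, sin 24°) = (46.781, 8.4404). So J.y = 8.4404.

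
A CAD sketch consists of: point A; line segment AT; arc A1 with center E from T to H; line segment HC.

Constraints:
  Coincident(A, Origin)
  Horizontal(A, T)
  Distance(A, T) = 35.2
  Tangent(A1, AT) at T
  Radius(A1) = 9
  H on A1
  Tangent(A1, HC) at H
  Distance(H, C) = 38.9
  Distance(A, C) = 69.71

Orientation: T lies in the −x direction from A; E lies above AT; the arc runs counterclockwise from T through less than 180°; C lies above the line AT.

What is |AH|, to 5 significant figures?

32.049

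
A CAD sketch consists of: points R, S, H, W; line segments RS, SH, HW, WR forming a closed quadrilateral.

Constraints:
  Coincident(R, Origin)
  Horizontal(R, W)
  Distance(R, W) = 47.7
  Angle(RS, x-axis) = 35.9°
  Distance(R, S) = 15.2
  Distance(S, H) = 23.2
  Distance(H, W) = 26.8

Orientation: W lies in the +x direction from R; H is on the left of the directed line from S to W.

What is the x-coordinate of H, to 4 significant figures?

31.77

R is at the origin; R and W share the same y with |RW| = 47.7 and W in +x, so W = (47.7, 0). RS runs at 35.9° with |RS| = 15.2, so S = (12.31, 8.913). H is determined by |SH| = 23.2 and |HW| = 26.8 together: it lies at the intersection of circle(S, 23.2) and circle(W, 26.8). With |SW| = 36.49, the foot of the radical line on SW is 15.78 from S and the perpendicular offset is √(23.2² − 15.78²) = 17.01. Taking the left-of-SW solution: H = (31.77, 21.55).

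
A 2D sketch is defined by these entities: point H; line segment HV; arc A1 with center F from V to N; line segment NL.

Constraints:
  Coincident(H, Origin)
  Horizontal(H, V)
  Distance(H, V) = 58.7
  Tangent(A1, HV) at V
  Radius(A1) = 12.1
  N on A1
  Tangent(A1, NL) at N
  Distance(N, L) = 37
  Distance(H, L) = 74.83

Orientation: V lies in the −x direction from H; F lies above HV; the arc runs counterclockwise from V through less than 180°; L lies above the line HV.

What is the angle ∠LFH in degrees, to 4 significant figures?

96.05°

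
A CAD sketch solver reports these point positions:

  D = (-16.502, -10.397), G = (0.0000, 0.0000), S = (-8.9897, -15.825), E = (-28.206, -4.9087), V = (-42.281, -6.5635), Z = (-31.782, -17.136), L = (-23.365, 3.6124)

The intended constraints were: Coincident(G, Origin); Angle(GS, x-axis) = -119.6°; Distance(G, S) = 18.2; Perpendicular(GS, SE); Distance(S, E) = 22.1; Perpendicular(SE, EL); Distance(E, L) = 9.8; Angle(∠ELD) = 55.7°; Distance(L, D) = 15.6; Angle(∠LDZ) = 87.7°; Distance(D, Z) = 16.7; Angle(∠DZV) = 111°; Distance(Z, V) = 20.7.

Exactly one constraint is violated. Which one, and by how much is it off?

Distance(Z, V) = 20.7 — off by 5.80.

G = (0.00, 0.00) ✓; GS at -119.6° ✓; |GS| = 18.20 ✓; ∠(GS, SE) = 90.00° ✓; |SE| = 22.10 ✓; ∠(SE, EL) = 90.00° ✓; |EL| = 9.800 ✓; ∠ELD = 55.70° ✓; |LD| = 15.60 ✓; ∠LDZ = 87.70° ✓; |DZ| = 16.70 ✓; ∠DZV = 111.0° ✓; |ZV| = 14.90 ✗.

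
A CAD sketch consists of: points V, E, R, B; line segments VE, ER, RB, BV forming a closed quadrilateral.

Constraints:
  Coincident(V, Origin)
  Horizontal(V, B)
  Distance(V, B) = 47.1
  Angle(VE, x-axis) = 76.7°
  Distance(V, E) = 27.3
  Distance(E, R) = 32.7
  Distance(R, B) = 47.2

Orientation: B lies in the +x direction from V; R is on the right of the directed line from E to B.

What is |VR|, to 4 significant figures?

5.572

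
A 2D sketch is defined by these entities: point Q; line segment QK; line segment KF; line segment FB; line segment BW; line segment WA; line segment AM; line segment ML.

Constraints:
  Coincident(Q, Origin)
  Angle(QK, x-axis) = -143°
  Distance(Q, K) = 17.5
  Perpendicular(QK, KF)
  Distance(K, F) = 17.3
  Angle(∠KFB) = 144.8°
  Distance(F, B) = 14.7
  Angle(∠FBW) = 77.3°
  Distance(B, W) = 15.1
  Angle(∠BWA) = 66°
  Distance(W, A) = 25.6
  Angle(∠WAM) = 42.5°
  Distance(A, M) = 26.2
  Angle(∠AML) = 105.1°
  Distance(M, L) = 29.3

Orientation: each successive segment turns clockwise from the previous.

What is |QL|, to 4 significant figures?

31.42

Q is at the origin; QK runs at -143.0° with length 17.5, so K = (-13.98, -10.53). The perpendicularity gives KF at right angles to QK, so KF runs at 127.0°; with |KF| = 17.3, F = (-24.39, 3.285). ∠KFB = 144.8° gives FB at 91.80° from the x-axis; with |FB| = 14.7, B = (-24.85, 17.98). ∠FBW = 77.3° gives BW at -10.90° from the x-axis; with |BW| = 15.1, W = (-10.02, 15.12). ∠BWA = 66.0° gives WA at -124.9° from the x-axis; with |WA| = 25.6, A = (-24.67, -5.874). ∠WAM = 42.5° gives AM at 97.60° from the x-axis; with |AM| = 26.2, M = (-28.13, 20.10). ∠AML = 105.1° gives ML at 22.70° from the x-axis; with |ML| = 29.3, L = (-1.103, 31.40). Then |QL| = |L − Q| = 31.42.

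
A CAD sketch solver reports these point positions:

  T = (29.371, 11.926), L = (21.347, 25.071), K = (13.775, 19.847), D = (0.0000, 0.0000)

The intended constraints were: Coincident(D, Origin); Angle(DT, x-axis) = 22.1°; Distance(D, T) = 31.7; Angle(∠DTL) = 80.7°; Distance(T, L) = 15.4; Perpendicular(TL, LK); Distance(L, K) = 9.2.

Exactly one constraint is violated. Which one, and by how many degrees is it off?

Perpendicular(TL, LK) — off by 3.20°.

D = (0.00, 0.00) ✓; DT at 22.10° ✓; |DT| = 31.70 ✓; ∠DTL = 80.70° ✓; |TL| = 15.40 ✓; ∠(TL, LK) = 93.20° ✗; |LK| = 9.199 ✓.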